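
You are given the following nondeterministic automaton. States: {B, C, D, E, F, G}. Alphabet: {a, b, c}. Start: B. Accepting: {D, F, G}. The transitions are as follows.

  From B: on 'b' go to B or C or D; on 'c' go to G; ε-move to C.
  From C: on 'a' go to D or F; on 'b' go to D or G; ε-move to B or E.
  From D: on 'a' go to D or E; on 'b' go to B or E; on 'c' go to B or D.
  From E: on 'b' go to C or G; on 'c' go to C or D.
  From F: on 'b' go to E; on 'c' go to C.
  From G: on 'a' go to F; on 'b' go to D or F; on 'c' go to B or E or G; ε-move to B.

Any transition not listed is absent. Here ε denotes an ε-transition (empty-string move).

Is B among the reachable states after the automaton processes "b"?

Yes

Start: ε-closure({B}) = {B, C, E}.
Read 'b': {B, C, E} → {B, C, D, E, G}.
State B is in {B, C, D, E, G}.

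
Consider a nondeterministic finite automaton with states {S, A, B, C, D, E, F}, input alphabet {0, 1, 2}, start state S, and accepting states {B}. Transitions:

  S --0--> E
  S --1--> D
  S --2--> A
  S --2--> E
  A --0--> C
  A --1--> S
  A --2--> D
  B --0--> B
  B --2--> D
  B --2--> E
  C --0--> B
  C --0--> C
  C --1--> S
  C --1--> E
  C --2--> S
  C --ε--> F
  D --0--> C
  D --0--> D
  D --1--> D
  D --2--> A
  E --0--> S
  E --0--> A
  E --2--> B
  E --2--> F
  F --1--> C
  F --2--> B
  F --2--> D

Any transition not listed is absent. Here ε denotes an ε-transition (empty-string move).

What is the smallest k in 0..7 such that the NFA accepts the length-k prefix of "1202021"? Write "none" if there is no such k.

4

Start in {S}.
Read '1': S→{D}; now {D}.
Read '2': D→{A}; now {A}.
Read '0': A→{C}; union {C}; ε-closure = {C, F}.
Read '2': C→{S}, F→{B, D}; now {S, B, D}.
None of the earlier sets intersect F, but {S, B, D} does.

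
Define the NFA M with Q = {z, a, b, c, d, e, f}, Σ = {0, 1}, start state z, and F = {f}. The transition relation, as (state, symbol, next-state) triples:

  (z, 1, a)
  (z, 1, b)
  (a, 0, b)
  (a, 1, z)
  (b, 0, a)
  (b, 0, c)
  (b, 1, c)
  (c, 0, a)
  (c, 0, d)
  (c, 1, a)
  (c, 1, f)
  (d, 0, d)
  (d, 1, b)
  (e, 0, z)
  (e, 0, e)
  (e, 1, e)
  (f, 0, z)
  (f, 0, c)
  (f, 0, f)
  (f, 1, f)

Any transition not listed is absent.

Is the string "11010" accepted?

No

Start in {z}.
Read '1': {z} → {a, b}.
Read '1': {a, b} → {z, c}.
Read '0': {z, c} → {a, d}.
Read '1': {a, d} → {z, b}.
Read '0': {z, b} → {a, c}.
The final set {a, c} contains no accepting state.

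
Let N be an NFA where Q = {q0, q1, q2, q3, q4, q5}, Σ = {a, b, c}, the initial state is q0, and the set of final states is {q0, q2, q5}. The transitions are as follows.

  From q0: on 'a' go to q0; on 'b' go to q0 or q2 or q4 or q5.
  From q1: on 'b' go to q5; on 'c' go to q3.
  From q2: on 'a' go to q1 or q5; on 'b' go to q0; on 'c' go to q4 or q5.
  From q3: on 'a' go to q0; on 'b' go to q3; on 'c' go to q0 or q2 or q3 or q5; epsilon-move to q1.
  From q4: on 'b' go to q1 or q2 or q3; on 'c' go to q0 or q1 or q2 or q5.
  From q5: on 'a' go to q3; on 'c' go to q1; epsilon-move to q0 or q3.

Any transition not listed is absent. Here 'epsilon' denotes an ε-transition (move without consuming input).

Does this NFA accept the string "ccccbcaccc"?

No

Start in {q0}.
Read 'c': q0→∅; now ∅.
The set is empty and remains empty for the remaining 9 symbols.
The final set ∅ contains no accepting state.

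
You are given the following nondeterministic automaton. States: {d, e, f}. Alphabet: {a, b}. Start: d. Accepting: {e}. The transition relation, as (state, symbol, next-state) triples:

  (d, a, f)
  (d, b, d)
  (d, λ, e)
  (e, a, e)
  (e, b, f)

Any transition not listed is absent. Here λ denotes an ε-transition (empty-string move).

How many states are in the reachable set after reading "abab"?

0

Start: ε-closure({d}) = {d, e}.
Read 'a': {d, e} → {e, f}.
Read 'b': {e, f} → {f}.
Read 'a': {f} → ∅.
The set is empty and remains empty for the remaining 1 symbol.
That set has 0 states.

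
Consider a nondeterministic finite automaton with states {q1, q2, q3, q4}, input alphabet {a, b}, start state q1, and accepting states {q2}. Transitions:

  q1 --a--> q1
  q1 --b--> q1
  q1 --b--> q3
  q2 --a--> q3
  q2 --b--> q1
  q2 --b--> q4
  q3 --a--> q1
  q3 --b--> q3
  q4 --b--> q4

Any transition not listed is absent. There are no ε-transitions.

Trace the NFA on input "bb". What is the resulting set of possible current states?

Start in {q1}.
Read 'b': {q1} → {q1, q3}.
Read 'b': {q1, q3} → {q1, q3}.

{q1, q3}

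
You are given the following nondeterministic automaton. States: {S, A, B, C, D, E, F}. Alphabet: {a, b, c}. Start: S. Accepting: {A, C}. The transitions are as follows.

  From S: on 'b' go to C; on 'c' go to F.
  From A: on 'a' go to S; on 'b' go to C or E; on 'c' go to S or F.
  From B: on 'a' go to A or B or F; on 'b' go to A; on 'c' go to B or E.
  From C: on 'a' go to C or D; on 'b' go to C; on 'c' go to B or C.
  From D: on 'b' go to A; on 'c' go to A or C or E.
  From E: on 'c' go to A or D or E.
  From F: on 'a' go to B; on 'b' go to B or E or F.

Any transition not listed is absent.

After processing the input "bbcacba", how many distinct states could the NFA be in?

6

Start in {S}.
Read 'b': {S} → {C}.
Read 'b': {C} → {C}.
Read 'c': {C} → {B, C}.
Read 'a': {B, C} → {A, B, C, D, F}.
Read 'c': {A, B, C, D, F} → {S, A, B, C, E, F}.
Read 'b': {S, A, B, C, E, F} → {A, B, C, E, F}.
Read 'a': {A, B, C, E, F} → {S, A, B, C, D, F}.
That set has 6 states.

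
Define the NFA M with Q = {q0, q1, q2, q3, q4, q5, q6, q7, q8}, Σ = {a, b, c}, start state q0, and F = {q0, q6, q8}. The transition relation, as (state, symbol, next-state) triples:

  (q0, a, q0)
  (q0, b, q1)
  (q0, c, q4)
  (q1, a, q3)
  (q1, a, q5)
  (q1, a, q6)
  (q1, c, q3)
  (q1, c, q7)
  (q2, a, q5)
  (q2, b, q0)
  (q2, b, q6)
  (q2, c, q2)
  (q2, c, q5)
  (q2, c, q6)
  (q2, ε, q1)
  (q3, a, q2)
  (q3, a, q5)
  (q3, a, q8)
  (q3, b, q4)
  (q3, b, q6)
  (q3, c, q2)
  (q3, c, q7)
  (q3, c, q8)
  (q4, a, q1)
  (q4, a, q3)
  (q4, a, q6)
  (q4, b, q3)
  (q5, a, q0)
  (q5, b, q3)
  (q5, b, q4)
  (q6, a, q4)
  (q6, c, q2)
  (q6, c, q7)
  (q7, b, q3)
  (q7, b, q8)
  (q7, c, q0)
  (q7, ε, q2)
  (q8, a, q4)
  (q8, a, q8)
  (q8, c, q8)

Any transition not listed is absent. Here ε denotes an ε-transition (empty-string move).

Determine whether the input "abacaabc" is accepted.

Start in {q0}.
Read 'a': {q0} → {q0}.
Read 'b': {q0} → {q1}.
Read 'a': {q1} → {q3, q5, q6}.
Read 'c': {q3, q5, q6} → {q1, q2, q7, q8}.
Read 'a': {q1, q2, q7, q8} → {q3, q4, q5, q6, q8}.
Read 'a': {q3, q4, q5, q6, q8} → {q0, q1, q2, q3, q4, q5, q6, q8}.
Read 'b': {q0, q1, q2, q3, q4, q5, q6, q8} → {q0, q1, q3, q4, q6}.
Read 'c': {q0, q1, q3, q4, q6} → {q1, q2, q3, q4, q7, q8}.
The final set {q1, q2, q3, q4, q7, q8} contains the accepting state q8.

Yes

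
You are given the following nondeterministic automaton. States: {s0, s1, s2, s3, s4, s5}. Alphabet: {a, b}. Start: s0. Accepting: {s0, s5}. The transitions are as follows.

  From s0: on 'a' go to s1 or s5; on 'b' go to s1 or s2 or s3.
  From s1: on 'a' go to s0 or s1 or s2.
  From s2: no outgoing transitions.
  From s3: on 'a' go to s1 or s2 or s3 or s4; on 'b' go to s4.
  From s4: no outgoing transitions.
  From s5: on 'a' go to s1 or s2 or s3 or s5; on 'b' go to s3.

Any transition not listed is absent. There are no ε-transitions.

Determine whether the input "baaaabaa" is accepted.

Yes

Start in {s0}.
Read 'b': {s0} → {s1, s2, s3}.
Read 'a': {s1, s2, s3} → {s0, s1, s2, s3, s4}.
Read 'a': {s0, s1, s2, s3, s4} → {s0, s1, s2, s3, s4, s5}.
Read 'a': {s0, s1, s2, s3, s4, s5} → {s0, s1, s2, s3, s4, s5}.
Read 'a': {s0, s1, s2, s3, s4, s5} → {s0, s1, s2, s3, s4, s5}.
Read 'b': {s0, s1, s2, s3, s4, s5} → {s1, s2, s3, s4}.
Read 'a': {s1, s2, s3, s4} → {s0, s1, s2, s3, s4}.
Read 'a': {s0, s1, s2, s3, s4} → {s0, s1, s2, s3, s4, s5}.
The final set {s0, s1, s2, s3, s4, s5} contains the accepting states s0, s5.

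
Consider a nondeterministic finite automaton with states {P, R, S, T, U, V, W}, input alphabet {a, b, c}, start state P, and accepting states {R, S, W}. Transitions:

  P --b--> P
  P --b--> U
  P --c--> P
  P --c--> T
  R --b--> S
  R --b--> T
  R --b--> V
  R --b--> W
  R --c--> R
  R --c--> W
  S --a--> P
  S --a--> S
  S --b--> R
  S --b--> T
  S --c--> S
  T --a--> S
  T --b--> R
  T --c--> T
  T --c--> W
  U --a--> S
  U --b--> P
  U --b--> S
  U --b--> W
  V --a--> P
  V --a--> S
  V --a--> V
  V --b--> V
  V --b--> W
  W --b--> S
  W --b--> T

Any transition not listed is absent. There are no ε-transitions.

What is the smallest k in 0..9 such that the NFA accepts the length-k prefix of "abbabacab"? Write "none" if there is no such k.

Start in {P}.
Read 'a': P→∅; now ∅.
The set is empty and remains empty for the remaining 8 symbols.
No reachable set along the way intersects F.

none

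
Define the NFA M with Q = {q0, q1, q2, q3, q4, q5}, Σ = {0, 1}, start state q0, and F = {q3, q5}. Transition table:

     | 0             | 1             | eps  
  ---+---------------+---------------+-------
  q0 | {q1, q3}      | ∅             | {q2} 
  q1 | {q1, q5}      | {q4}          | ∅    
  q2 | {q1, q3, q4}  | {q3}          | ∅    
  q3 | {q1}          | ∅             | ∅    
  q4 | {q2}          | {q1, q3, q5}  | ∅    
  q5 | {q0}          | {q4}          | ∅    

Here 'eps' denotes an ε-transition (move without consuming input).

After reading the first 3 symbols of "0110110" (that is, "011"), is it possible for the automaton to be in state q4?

Start: ε-closure({q0}) = {q0, q2}.
Read '0': {q0, q2} → {q1, q3, q4}.
Read '1': {q1, q3, q4} → {q1, q3, q4, q5}.
Read '1': {q1, q3, q4, q5} → {q1, q3, q4, q5}.
State q4 is in {q1, q3, q4, q5}.

Yes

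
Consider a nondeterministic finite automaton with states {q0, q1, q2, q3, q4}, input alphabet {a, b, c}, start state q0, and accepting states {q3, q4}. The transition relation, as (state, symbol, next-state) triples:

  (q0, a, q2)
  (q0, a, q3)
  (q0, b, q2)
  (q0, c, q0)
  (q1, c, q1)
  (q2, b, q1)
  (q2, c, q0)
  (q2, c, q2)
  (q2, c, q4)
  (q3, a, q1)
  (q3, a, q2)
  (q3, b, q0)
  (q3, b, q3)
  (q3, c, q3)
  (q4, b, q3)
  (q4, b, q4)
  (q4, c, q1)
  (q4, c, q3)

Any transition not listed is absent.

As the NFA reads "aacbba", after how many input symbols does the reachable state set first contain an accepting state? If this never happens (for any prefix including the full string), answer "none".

Start in {q0}.
Read 'a': {q0} → {q2, q3}.
None of the earlier sets intersect F, but {q2, q3} does.

1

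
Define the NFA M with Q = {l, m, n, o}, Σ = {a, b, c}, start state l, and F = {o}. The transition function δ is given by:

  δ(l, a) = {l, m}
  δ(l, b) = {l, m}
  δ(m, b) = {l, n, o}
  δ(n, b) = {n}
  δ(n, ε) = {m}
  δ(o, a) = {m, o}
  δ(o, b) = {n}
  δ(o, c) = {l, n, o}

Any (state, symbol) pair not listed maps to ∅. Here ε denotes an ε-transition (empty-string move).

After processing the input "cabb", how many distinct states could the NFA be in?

0

Start in {l}.
Read 'c': {l} → ∅.
The set is empty and remains empty for the remaining 3 symbols.
That set has 0 states.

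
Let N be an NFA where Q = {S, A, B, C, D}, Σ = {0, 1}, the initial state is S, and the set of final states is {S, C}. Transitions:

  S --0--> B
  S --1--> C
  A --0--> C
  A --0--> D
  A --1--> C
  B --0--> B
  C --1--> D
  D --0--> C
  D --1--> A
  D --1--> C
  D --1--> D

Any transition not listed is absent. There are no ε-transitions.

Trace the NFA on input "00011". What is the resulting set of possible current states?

∅

Start in {S}.
Read '0': S→{B}; now {B}.
Read '0': B→{B}; now {B}.
Read '0': B→{B}; now {B}.
Read '1': B→∅; now ∅.
The set is empty and remains empty for the remaining 1 symbol.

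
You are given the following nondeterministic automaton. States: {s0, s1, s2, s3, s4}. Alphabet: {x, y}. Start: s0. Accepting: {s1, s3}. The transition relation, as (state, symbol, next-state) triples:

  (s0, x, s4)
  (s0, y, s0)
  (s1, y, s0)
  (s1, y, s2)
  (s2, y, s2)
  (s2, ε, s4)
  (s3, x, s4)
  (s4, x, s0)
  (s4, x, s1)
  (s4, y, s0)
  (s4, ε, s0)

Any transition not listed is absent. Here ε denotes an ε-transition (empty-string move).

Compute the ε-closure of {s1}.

{s1}

Begin with {s1}.
No ε-moves leave this set, so the closure equals the set itself.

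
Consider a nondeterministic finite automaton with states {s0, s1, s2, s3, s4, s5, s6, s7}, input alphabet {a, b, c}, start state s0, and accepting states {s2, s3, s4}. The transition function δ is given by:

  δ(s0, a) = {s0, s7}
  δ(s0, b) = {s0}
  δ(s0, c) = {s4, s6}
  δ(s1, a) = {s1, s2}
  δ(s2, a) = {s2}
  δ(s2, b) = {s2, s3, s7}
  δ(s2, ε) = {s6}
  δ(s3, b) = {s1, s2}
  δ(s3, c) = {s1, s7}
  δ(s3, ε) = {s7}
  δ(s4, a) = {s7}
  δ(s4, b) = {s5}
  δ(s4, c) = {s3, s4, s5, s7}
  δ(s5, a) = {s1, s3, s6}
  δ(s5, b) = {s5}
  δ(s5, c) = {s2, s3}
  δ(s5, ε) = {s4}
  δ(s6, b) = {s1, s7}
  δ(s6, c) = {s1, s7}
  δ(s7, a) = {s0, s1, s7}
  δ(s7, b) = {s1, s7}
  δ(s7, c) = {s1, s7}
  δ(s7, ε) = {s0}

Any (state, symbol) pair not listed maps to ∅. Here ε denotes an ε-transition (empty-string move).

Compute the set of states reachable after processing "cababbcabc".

{s0, s1, s4, s6, s7}

Start in {s0}.
Read 'c': s0→{s4, s6}; now {s4, s6}.
Read 'a': s4→{s7}, s6→∅; union {s7}; ε-closure = {s0, s7}.
Read 'b': s0→{s0}, s7→{s1, s7}; now {s0, s1, s7}.
Read 'a': s0→{s0, s7}, s1→{s1, s2}, s7→{s0, s1, s7}; union {s0, s1, s2, s7}; ε-closure = {s0, s1, s2, s6, s7}.
Read 'b': s0→{s0}, s1→∅, s2→{s2, s3, s7}, s6→{s1, s7}, s7→{s1, s7}; union {s0, s1, s2, s3, s7}; ε-closure = {s0, s1, s2, s3, s6, s7}.
Read 'b': s0→{s0}, s1→∅, s2→{s2, s3, s7}, s3→{s1, s2}, s6→{s1, s7}, s7→{s1, s7}; union {s0, s1, s2, s3, s7}; ε-closure = {s0, s1, s2, s3, s6, s7}.
Read 'c': s0→{s4, s6}, s1→∅, s2→∅, s3→{s1, s7}, s6→{s1, s7}, s7→{s1, s7}; union {s1, s4, s6, s7}; ε-closure = {s0, s1, s4, s6, s7}.
Read 'a': s0→{s0, s7}, s1→{s1, s2}, s4→{s7}, s6→∅, s7→{s0, s1, s7}; union {s0, s1, s2, s7}; ε-closure = {s0, s1, s2, s6, s7}.
Read 'b': s0→{s0}, s1→∅, s2→{s2, s3, s7}, s6→{s1, s7}, s7→{s1, s7}; union {s0, s1, s2, s3, s7}; ε-closure = {s0, s1, s2, s3, s6, s7}.
Read 'c': s0→{s4, s6}, s1→∅, s2→∅, s3→{s1, s7}, s6→{s1, s7}, s7→{s1, s7}; union {s1, s4, s6, s7}; ε-closure = {s0, s1, s4, s6, s7}.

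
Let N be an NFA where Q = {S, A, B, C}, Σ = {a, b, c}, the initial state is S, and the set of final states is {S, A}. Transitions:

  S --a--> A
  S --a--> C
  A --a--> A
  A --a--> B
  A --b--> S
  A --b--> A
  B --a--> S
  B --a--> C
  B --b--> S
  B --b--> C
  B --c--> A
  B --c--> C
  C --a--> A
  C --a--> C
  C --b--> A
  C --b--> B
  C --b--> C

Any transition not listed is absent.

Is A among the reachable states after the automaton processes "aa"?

Start in {S}.
Read 'a': S→{A, C}; now {A, C}.
Read 'a': A→{A, B}, C→{A, C}; now {A, B, C}.
State A is in {A, B, C}.

Yes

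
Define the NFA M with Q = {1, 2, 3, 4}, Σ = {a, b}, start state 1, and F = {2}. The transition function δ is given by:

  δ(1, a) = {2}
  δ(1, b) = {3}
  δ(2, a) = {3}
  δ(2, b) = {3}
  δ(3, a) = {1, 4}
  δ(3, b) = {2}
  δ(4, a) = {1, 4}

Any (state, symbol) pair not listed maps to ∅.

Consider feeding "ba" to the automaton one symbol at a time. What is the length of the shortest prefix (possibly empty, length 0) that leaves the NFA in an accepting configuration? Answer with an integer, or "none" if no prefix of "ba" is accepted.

none

Start in {1}.
Read 'b': 1→{3}; now {3}.
Read 'a': 3→{1, 4}; now {1, 4}.
No reachable set along the way intersects F.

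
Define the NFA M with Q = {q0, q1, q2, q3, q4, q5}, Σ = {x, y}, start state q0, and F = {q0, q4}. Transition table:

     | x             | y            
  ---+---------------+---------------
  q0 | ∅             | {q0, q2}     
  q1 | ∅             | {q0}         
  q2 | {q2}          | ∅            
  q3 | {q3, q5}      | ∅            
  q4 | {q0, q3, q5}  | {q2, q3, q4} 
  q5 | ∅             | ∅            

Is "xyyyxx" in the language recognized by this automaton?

No

Start in {q0}.
Read 'x': q0→∅; now ∅.
The set is empty and remains empty for the remaining 5 symbols.
The final set ∅ contains no accepting state.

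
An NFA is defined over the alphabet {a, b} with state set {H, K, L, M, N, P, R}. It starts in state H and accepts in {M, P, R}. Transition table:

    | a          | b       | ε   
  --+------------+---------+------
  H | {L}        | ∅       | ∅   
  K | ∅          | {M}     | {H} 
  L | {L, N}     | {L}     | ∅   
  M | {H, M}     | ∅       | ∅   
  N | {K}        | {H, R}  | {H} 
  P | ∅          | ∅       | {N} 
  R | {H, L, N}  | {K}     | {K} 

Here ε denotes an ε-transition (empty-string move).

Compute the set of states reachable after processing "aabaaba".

Start in {H}.
Read 'a': H→{L}; now {L}.
Read 'a': L→{L, N}; union {L, N}; ε-closure = {H, L, N}.
Read 'b': H→∅, L→{L}, N→{H, R}; union {H, L, R}; ε-closure = {H, K, L, R}.
Read 'a': H→{L}, K→∅, L→{L, N}, R→{H, L, N}; now {H, L, N}.
Read 'a': H→{L}, L→{L, N}, N→{K}; union {K, L, N}; ε-closure = {H, K, L, N}.
Read 'b': H→∅, K→{M}, L→{L}, N→{H, R}; union {H, L, M, R}; ε-closure = {H, K, L, M, R}.
Read 'a': H→{L}, K→∅, L→{L, N}, M→{H, M}, R→{H, L, N}; now {H, L, M, N}.

{H, L, M, N}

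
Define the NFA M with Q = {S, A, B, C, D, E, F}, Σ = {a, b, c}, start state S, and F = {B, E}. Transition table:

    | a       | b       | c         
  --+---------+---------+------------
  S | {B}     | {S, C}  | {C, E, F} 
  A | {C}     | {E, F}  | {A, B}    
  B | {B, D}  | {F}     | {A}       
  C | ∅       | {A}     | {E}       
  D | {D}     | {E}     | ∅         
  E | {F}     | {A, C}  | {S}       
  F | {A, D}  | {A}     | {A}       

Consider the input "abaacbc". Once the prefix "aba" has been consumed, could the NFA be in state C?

No

Start in {S}.
Read 'a': S→{B}; now {B}.
Read 'b': B→{F}; now {F}.
Read 'a': F→{A, D}; now {A, D}.
State C is not in {A, D}.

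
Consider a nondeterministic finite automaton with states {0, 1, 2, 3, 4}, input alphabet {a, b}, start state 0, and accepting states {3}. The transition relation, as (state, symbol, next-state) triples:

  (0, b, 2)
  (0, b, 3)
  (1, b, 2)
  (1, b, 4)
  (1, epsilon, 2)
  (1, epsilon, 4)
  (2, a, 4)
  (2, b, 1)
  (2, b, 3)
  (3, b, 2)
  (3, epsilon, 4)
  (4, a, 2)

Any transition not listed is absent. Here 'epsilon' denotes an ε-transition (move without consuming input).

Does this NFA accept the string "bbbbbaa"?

No

Start in {0}.
Read 'b': 0→{2, 3}; union {2, 3}; ε-closure = {2, 3, 4}.
Read 'b': 2→{1, 3}, 3→{2}, 4→∅; union {1, 2, 3}; ε-closure = {1, 2, 3, 4}.
Read 'b': 1→{2, 4}, 2→{1, 3}, 3→{2}, 4→∅; now {1, 2, 3, 4}.
Read 'b': 1→{2, 4}, 2→{1, 3}, 3→{2}, 4→∅; now {1, 2, 3, 4}.
Read 'b': 1→{2, 4}, 2→{1, 3}, 3→{2}, 4→∅; now {1, 2, 3, 4}.
Read 'a': 1→∅, 2→{4}, 3→∅, 4→{2}; now {2, 4}.
Read 'a': 2→{4}, 4→{2}; now {2, 4}.
The final set {2, 4} contains no accepting state.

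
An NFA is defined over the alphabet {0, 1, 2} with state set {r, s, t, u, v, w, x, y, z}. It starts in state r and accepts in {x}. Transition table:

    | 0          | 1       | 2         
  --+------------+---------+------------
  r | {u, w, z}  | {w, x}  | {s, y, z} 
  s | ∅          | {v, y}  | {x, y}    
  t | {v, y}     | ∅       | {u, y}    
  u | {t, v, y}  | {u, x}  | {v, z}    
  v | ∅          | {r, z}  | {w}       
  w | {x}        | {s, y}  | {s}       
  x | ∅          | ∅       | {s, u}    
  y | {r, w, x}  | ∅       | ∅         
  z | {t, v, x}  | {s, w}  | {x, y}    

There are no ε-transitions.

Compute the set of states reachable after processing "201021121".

{r, s, u, v, w, x, y, z}

Start in {r}.
Read '2': {r} → {s, y, z}.
Read '0': {s, y, z} → {r, t, v, w, x}.
Read '1': {r, t, v, w, x} → {r, s, w, x, y, z}.
Read '0': {r, s, w, x, y, z} → {r, t, u, v, w, x, z}.
Read '2': {r, t, u, v, w, x, z} → {s, u, v, w, x, y, z}.
Read '1': {s, u, v, w, x, y, z} → {r, s, u, v, w, x, y, z}.
Read '1': {r, s, u, v, w, x, y, z} → {r, s, u, v, w, x, y, z}.
Read '2': {r, s, u, v, w, x, y, z} → {s, u, v, w, x, y, z}.
Read '1': {s, u, v, w, x, y, z} → {r, s, u, v, w, x, y, z}.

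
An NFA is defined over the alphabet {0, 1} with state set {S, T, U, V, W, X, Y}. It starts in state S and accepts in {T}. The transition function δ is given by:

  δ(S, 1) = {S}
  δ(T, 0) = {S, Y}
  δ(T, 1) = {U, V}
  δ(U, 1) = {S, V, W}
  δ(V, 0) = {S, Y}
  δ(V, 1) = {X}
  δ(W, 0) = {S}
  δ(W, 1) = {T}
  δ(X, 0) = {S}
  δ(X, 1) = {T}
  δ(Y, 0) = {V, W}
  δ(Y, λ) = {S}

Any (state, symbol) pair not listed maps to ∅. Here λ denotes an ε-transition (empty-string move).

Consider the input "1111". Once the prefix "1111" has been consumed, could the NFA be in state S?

Start in {S}.
Read '1': {S} → {S}.
Read '1': {S} → {S}.
Read '1': {S} → {S}.
Read '1': {S} → {S}.
State S is in {S}.

Yes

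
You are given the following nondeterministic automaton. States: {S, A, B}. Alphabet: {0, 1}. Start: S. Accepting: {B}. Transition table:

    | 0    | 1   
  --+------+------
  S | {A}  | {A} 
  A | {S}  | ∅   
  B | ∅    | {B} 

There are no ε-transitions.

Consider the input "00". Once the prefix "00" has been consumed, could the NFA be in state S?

Yes

Start in {S}.
Read '0': {S} → {A}.
Read '0': {A} → {S}.
State S is in {S}.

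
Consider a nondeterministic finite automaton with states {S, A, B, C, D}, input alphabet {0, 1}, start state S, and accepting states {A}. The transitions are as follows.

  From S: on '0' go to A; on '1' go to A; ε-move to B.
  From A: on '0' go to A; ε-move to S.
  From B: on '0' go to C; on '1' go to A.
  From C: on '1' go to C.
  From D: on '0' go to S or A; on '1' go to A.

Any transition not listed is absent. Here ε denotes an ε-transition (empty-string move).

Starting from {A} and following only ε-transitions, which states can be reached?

{S, A, B}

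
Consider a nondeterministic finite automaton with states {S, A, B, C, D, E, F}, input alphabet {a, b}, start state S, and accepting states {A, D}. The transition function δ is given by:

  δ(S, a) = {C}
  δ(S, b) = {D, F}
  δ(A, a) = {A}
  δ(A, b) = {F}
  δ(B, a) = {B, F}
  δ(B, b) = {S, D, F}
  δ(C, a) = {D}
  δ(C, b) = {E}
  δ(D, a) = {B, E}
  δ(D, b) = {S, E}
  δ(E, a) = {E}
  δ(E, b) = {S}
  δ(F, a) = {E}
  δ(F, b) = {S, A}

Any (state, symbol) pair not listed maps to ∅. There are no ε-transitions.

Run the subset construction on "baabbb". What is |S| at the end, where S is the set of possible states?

Start in {S}.
Read 'b': S→{D, F}; now {D, F}.
Read 'a': D→{B, E}, F→{E}; now {B, E}.
Read 'a': B→{B, F}, E→{E}; now {B, E, F}.
Read 'b': B→{S, D, F}, E→{S}, F→{S, A}; now {S, A, D, F}.
Read 'b': S→{D, F}, A→{F}, D→{S, E}, F→{S, A}; now {S, A, D, E, F}.
Read 'b': S→{D, F}, A→{F}, D→{S, E}, E→{S}, F→{S, A}; now {S, A, D, E, F}.
That set has 5 states.

5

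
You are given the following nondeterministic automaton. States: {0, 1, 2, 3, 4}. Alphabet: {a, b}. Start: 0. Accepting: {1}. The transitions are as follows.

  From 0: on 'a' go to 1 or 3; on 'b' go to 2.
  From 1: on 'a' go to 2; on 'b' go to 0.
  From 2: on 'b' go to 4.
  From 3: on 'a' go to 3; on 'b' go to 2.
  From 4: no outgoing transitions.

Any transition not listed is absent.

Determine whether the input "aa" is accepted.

Start in {0}.
Read 'a': {0} → {1, 3}.
Read 'a': {1, 3} → {2, 3}.
The final set {2, 3} contains no accepting state.

No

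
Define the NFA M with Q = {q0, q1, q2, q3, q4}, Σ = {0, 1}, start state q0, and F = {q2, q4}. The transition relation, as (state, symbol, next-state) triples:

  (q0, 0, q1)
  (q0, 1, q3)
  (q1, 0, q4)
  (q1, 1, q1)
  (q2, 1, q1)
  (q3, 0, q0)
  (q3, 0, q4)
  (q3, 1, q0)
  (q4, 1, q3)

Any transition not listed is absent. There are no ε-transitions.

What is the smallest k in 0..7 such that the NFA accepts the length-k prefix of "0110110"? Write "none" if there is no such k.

4

Start in {q0}.
Read '0': q0→{q1}; now {q1}.
Read '1': q1→{q1}; now {q1}.
Read '1': q1→{q1}; now {q1}.
Read '0': q1→{q4}; now {q4}.
None of the earlier sets intersect F, but {q4} does.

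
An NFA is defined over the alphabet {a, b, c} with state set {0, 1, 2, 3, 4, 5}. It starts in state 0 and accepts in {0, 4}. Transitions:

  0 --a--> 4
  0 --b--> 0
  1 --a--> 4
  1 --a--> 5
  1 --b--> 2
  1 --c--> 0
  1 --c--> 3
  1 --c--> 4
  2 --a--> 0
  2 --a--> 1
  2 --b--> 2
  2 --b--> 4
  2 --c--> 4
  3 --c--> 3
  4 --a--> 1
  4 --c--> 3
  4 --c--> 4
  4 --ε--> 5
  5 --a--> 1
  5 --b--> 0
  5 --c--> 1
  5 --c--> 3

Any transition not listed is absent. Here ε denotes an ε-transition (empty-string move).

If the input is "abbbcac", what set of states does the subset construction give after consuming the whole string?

∅

Start in {0}.
Read 'a': {0} → {4, 5}.
Read 'b': {4, 5} → {0}.
Read 'b': {0} → {0}.
Read 'b': {0} → {0}.
Read 'c': {0} → ∅.
The set is empty and remains empty for the remaining 2 symbols.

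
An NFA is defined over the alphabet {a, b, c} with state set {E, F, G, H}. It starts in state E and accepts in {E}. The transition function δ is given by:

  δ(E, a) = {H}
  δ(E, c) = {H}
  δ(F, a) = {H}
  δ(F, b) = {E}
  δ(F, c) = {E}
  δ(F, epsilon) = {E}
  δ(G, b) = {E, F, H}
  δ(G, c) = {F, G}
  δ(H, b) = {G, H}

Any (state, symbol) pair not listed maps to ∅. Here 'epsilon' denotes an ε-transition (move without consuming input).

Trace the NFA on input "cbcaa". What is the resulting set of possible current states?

Start in {E}.
Read 'c': {E} → {H}.
Read 'b': {H} → {G, H}.
Read 'c': {G, H} → {E, F, G}.
Read 'a': {E, F, G} → {H}.
Read 'a': {H} → ∅.

∅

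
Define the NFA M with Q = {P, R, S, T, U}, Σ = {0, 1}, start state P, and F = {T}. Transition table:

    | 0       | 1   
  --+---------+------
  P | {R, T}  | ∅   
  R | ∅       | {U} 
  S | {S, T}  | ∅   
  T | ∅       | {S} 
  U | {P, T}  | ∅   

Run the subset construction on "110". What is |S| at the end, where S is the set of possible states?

Start in {P}.
Read '1': {P} → ∅.
The set is empty and remains empty for the remaining 2 symbols.
That set has 0 states.

0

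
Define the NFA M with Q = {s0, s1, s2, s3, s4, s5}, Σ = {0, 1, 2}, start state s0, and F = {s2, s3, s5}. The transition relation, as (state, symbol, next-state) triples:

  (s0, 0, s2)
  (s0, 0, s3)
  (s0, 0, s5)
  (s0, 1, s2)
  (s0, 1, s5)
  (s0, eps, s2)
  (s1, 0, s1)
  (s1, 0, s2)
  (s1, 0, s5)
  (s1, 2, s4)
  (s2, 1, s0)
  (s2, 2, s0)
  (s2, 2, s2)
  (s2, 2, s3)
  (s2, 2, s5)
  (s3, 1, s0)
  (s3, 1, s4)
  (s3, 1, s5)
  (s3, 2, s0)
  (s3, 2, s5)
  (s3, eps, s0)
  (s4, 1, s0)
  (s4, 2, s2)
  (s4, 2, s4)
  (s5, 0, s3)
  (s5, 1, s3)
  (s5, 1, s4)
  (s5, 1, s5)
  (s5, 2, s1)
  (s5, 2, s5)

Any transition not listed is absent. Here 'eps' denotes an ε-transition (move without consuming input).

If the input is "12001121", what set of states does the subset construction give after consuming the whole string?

Start: ε-closure({s0}) = {s0, s2}.
Read '1': s0→{s2, s5}, s2→{s0}; now {s0, s2, s5}.
Read '2': s0→∅, s2→{s0, s2, s3, s5}, s5→{s1, s5}; now {s0, s1, s2, s3, s5}.
Read '0': s0→{s2, s3, s5}, s1→{s1, s2, s5}, s2→∅, s3→∅, s5→{s3}; union {s1, s2, s3, s5}; ε-closure = {s0, s1, s2, s3, s5}.
Read '0': s0→{s2, s3, s5}, s1→{s1, s2, s5}, s2→∅, s3→∅, s5→{s3}; union {s1, s2, s3, s5}; ε-closure = {s0, s1, s2, s3, s5}.
Read '1': s0→{s2, s5}, s1→∅, s2→{s0}, s3→{s0, s4, s5}, s5→{s3, s4, s5}; now {s0, s2, s3, s4, s5}.
Read '1': s0→{s2, s5}, s2→{s0}, s3→{s0, s4, s5}, s4→{s0}, s5→{s3, s4, s5}; now {s0, s2, s3, s4, s5}.
Read '2': s0→∅, s2→{s0, s2, s3, s5}, s3→{s0, s5}, s4→{s2, s4}, s5→{s1, s5}; now {s0, s1, s2, s3, s4, s5}.
Read '1': s0→{s2, s5}, s1→∅, s2→{s0}, s3→{s0, s4, s5}, s4→{s0}, s5→{s3, s4, s5}; now {s0, s2, s3, s4, s5}.

{s0, s2, s3, s4, s5}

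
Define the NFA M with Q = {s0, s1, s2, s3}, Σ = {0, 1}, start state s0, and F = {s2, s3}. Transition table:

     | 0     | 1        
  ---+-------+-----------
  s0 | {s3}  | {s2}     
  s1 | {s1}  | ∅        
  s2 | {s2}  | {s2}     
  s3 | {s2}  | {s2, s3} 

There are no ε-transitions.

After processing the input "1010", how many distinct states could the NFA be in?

1

Start in {s0}.
Read '1': {s0} → {s2}.
Read '0': {s2} → {s2}.
Read '1': {s2} → {s2}.
Read '0': {s2} → {s2}.
That set has 1 state.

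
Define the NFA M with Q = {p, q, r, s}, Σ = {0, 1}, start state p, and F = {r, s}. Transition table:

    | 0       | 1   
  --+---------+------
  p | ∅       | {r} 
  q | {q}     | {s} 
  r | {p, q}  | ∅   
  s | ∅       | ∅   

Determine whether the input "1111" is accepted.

Start in {p}.
Read '1': {p} → {r}.
Read '1': {r} → ∅.
The set is empty and remains empty for the remaining 2 symbols.
The final set ∅ contains no accepting state.

No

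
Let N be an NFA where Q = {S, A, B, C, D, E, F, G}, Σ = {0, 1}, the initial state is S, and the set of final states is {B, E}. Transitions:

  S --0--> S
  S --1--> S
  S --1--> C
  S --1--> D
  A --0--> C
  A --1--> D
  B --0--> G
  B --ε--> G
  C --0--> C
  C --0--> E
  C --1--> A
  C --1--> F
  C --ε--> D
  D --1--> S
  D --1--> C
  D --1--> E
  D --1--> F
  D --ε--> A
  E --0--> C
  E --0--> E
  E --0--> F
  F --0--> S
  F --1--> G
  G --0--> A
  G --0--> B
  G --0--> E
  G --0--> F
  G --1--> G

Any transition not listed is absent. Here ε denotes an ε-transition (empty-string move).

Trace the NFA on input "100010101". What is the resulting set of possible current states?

Start in {S}.
Read '1': {S} → {S, A, C, D}.
Read '0': {S, A, C, D} → {S, A, C, D, E}.
Read '0': {S, A, C, D, E} → {S, A, C, D, E, F}.
Read '0': {S, A, C, D, E, F} → {S, A, C, D, E, F}.
Read '1': {S, A, C, D, E, F} → {S, A, C, D, E, F, G}.
Read '0': {S, A, C, D, E, F, G} → {S, A, B, C, D, E, F, G}.
Read '1': {S, A, B, C, D, E, F, G} → {S, A, C, D, E, F, G}.
Read '0': {S, A, C, D, E, F, G} → {S, A, B, C, D, E, F, G}.
Read '1': {S, A, B, C, D, E, F, G} → {S, A, C, D, E, F, G}.

{S, A, C, D, E, F, G}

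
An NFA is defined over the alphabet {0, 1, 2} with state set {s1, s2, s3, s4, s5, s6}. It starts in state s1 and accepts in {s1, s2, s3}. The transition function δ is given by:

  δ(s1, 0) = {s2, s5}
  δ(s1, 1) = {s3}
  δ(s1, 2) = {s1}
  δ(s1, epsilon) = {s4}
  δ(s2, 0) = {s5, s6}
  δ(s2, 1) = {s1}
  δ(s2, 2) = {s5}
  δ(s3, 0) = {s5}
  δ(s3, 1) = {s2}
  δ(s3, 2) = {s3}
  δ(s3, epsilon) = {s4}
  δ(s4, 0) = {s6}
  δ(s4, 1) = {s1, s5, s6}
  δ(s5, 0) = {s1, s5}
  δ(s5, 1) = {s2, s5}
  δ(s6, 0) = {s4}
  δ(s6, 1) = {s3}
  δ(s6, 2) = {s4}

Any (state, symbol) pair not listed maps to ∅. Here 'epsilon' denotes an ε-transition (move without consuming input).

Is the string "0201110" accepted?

Start: ε-closure({s1}) = {s1, s4}.
Read '0': s1→{s2, s5}, s4→{s6}; now {s2, s5, s6}.
Read '2': s2→{s5}, s5→∅, s6→{s4}; now {s4, s5}.
Read '0': s4→{s6}, s5→{s1, s5}; union {s1, s5, s6}; ε-closure = {s1, s4, s5, s6}.
Read '1': s1→{s3}, s4→{s1, s5, s6}, s5→{s2, s5}, s6→{s3}; union {s1, s2, s3, s5, s6}; ε-closure = {s1, s2, s3, s4, s5, s6}.
Read '1': s1→{s3}, s2→{s1}, s3→{s2}, s4→{s1, s5, s6}, s5→{s2, s5}, s6→{s3}; union {s1, s2, s3, s5, s6}; ε-closure = {s1, s2, s3, s4, s5, s6}.
Read '1': s1→{s3}, s2→{s1}, s3→{s2}, s4→{s1, s5, s6}, s5→{s2, s5}, s6→{s3}; union {s1, s2, s3, s5, s6}; ε-closure = {s1, s2, s3, s4, s5, s6}.
Read '0': s1→{s2, s5}, s2→{s5, s6}, s3→{s5}, s4→{s6}, s5→{s1, s5}, s6→{s4}; now {s1, s2, s4, s5, s6}.
The final set {s1, s2, s4, s5, s6} contains the accepting states s1, s2.

Yes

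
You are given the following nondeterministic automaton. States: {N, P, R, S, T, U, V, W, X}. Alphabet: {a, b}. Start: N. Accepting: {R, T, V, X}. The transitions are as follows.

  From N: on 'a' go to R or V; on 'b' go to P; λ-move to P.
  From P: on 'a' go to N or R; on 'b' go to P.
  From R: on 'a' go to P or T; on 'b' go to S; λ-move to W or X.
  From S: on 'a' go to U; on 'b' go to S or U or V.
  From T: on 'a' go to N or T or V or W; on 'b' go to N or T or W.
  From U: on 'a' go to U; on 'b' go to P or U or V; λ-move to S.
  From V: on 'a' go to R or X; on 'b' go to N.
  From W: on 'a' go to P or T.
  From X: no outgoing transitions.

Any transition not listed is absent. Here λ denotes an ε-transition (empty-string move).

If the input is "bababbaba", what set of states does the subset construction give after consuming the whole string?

Start: ε-closure({N}) = {N, P}.
Read 'b': N→{P}, P→{P}; now {P}.
Read 'a': P→{N, R}; union {N, R}; ε-closure = {N, P, R, W, X}.
Read 'b': N→{P}, P→{P}, R→{S}, W→∅, X→∅; now {P, S}.
Read 'a': P→{N, R}, S→{U}; union {N, R, U}; ε-closure = {N, P, R, S, U, W, X}.
Read 'b': N→{P}, P→{P}, R→{S}, S→{S, U, V}, U→{P, U, V}, W→∅, X→∅; now {P, S, U, V}.
Read 'b': P→{P}, S→{S, U, V}, U→{P, U, V}, V→{N}; now {N, P, S, U, V}.
Read 'a': N→{R, V}, P→{N, R}, S→{U}, U→{U}, V→{R, X}; union {N, R, U, V, X}; ε-closure = {N, P, R, S, U, V, W, X}.
Read 'b': N→{P}, P→{P}, R→{S}, S→{S, U, V}, U→{P, U, V}, V→{N}, W→∅, X→∅; now {N, P, S, U, V}.
Read 'a': N→{R, V}, P→{N, R}, S→{U}, U→{U}, V→{R, X}; union {N, R, U, V, X}; ε-closure = {N, P, R, S, U, V, W, X}.

{N, P, R, S, U, V, W, X}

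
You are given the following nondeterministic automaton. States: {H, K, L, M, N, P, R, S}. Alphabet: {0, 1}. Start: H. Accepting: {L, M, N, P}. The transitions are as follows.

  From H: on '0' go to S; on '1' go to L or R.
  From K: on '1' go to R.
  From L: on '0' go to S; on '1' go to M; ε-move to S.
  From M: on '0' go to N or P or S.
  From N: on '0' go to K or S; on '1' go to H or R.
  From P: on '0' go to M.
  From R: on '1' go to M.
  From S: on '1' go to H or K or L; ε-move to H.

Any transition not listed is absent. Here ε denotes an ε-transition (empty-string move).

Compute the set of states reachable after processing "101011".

Start in {H}.
Read '1': H→{L, R}; union {L, R}; ε-closure = {H, L, R, S}.
Read '0': H→{S}, L→{S}, R→∅, S→∅; union {S}; ε-closure = {H, S}.
Read '1': H→{L, R}, S→{H, K, L}; union {H, K, L, R}; ε-closure = {H, K, L, R, S}.
Read '0': H→{S}, K→∅, L→{S}, R→∅, S→∅; union {S}; ε-closure = {H, S}.
Read '1': H→{L, R}, S→{H, K, L}; union {H, K, L, R}; ε-closure = {H, K, L, R, S}.
Read '1': H→{L, R}, K→{R}, L→{M}, R→{M}, S→{H, K, L}; union {H, K, L, M, R}; ε-closure = {H, K, L, M, R, S}.

{H, K, L, M, R, S}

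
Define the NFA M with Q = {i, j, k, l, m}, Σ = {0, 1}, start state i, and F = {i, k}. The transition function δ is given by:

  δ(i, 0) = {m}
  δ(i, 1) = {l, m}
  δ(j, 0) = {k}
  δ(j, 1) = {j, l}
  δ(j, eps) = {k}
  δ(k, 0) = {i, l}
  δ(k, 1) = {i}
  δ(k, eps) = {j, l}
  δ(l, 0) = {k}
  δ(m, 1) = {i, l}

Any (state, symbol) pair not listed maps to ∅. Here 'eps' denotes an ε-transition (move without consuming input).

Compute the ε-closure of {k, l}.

Begin with {k, l}.
ε-move k → j; add j.

{j, k, l}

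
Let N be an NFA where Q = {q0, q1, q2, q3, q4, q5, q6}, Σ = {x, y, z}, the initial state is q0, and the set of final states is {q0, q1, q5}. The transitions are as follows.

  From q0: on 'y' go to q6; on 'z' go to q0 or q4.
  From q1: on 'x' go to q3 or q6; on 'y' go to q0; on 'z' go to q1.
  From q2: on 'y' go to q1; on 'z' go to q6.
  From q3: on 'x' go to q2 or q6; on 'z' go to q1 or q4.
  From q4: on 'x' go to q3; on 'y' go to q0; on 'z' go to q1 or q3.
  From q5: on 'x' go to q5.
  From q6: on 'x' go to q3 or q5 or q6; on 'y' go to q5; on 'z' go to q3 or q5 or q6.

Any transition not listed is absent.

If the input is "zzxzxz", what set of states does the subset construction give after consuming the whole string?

Start in {q0}.
Read 'z': q0→{q0, q4}; now {q0, q4}.
Read 'z': q0→{q0, q4}, q4→{q1, q3}; now {q0, q1, q3, q4}.
Read 'x': q0→∅, q1→{q3, q6}, q3→{q2, q6}, q4→{q3}; now {q2, q3, q6}.
Read 'z': q2→{q6}, q3→{q1, q4}, q6→{q3, q5, q6}; now {q1, q3, q4, q5, q6}.
Read 'x': q1→{q3, q6}, q3→{q2, q6}, q4→{q3}, q5→{q5}, q6→{q3, q5, q6}; now {q2, q3, q5, q6}.
Read 'z': q2→{q6}, q3→{q1, q4}, q5→∅, q6→{q3, q5, q6}; now {q1, q3, q4, q5, q6}.

{q1, q3, q4, q5, q6}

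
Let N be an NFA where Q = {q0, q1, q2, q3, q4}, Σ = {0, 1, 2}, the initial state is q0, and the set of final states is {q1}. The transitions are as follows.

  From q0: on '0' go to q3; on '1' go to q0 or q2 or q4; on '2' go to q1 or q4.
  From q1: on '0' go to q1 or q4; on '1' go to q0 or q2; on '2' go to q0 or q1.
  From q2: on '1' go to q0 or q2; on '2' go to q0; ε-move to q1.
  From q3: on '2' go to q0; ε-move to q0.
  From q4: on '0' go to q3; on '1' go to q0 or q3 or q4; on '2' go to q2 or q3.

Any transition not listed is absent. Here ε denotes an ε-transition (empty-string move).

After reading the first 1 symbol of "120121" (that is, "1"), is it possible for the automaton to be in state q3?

Start in {q0}.
Read '1': {q0} → {q0, q1, q2, q4}.
State q3 is not in {q0, q1, q2, q4}.

No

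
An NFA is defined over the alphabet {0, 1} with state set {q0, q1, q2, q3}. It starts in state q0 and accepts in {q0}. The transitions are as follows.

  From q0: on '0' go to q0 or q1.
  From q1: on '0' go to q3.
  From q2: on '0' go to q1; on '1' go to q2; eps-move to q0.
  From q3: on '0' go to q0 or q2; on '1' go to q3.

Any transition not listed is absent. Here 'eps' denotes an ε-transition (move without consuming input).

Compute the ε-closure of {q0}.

{q0}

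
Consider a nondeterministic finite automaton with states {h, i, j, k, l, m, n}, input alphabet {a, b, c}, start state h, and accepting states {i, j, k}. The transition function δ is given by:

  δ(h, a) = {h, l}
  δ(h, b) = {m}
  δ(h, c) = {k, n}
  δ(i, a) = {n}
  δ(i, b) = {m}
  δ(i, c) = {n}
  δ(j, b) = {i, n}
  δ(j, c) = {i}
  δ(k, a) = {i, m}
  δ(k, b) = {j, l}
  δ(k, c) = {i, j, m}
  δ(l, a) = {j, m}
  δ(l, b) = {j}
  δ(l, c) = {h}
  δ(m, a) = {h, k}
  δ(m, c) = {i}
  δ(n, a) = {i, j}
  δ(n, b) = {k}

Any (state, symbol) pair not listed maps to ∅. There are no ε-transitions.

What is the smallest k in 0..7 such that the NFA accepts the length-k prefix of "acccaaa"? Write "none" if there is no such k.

2

Start in {h}.
Read 'a': {h} → {h, l}.
Read 'c': {h, l} → {h, k, n}.
None of the earlier sets intersect F, but {h, k, n} does.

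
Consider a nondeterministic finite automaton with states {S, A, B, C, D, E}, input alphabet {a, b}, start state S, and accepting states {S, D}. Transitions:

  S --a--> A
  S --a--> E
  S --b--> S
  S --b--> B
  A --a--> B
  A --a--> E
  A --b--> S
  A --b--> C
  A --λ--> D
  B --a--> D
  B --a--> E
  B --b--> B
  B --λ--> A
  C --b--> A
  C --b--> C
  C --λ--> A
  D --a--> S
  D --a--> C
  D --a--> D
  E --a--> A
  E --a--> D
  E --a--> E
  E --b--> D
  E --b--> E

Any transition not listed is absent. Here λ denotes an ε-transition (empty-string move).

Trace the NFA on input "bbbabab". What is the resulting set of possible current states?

{S, A, B, C, D, E}

Start in {S}.
Read 'b': S→{S, B}; union {S, B}; ε-closure = {S, A, B, D}.
Read 'b': S→{S, B}, A→{S, C}, B→{B}, D→∅; union {S, B, C}; ε-closure = {S, A, B, C, D}.
Read 'b': S→{S, B}, A→{S, C}, B→{B}, C→{A, C}, D→∅; union {S, A, B, C}; ε-closure = {S, A, B, C, D}.
Read 'a': S→{A, E}, A→{B, E}, B→{D, E}, C→∅, D→{S, C, D}; now {S, A, B, C, D, E}.
Read 'b': S→{S, B}, A→{S, C}, B→{B}, C→{A, C}, D→∅, E→{D, E}; now {S, A, B, C, D, E}.
Read 'a': S→{A, E}, A→{B, E}, B→{D, E}, C→∅, D→{S, C, D}, E→{A, D, E}; now {S, A, B, C, D, E}.
Read 'b': S→{S, B}, A→{S, C}, B→{B}, C→{A, C}, D→∅, E→{D, E}; now {S, A, B, C, D, E}.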